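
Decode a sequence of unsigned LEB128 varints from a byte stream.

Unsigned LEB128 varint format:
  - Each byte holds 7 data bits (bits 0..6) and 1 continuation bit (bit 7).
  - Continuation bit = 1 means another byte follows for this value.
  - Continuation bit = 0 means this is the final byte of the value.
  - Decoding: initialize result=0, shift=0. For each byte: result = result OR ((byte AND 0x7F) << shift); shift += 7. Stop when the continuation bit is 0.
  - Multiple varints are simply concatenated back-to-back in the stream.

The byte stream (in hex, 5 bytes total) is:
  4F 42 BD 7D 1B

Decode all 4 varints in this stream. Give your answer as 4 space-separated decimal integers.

  byte[0]=0x4F cont=0 payload=0x4F=79: acc |= 79<<0 -> acc=79 shift=7 [end]
Varint 1: bytes[0:1] = 4F -> value 79 (1 byte(s))
  byte[1]=0x42 cont=0 payload=0x42=66: acc |= 66<<0 -> acc=66 shift=7 [end]
Varint 2: bytes[1:2] = 42 -> value 66 (1 byte(s))
  byte[2]=0xBD cont=1 payload=0x3D=61: acc |= 61<<0 -> acc=61 shift=7
  byte[3]=0x7D cont=0 payload=0x7D=125: acc |= 125<<7 -> acc=16061 shift=14 [end]
Varint 3: bytes[2:4] = BD 7D -> value 16061 (2 byte(s))
  byte[4]=0x1B cont=0 payload=0x1B=27: acc |= 27<<0 -> acc=27 shift=7 [end]
Varint 4: bytes[4:5] = 1B -> value 27 (1 byte(s))

Answer: 79 66 16061 27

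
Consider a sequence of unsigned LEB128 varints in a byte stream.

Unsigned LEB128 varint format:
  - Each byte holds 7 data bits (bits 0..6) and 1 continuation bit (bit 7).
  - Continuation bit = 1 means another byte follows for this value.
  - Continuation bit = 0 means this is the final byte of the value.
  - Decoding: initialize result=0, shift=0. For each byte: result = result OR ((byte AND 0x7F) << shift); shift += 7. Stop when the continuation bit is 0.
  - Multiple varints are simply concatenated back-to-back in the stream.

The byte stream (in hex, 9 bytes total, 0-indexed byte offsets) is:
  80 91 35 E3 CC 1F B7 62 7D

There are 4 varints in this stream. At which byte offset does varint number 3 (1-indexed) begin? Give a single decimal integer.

Answer: 6

Derivation:
  byte[0]=0x80 cont=1 payload=0x00=0: acc |= 0<<0 -> acc=0 shift=7
  byte[1]=0x91 cont=1 payload=0x11=17: acc |= 17<<7 -> acc=2176 shift=14
  byte[2]=0x35 cont=0 payload=0x35=53: acc |= 53<<14 -> acc=870528 shift=21 [end]
Varint 1: bytes[0:3] = 80 91 35 -> value 870528 (3 byte(s))
  byte[3]=0xE3 cont=1 payload=0x63=99: acc |= 99<<0 -> acc=99 shift=7
  byte[4]=0xCC cont=1 payload=0x4C=76: acc |= 76<<7 -> acc=9827 shift=14
  byte[5]=0x1F cont=0 payload=0x1F=31: acc |= 31<<14 -> acc=517731 shift=21 [end]
Varint 2: bytes[3:6] = E3 CC 1F -> value 517731 (3 byte(s))
  byte[6]=0xB7 cont=1 payload=0x37=55: acc |= 55<<0 -> acc=55 shift=7
  byte[7]=0x62 cont=0 payload=0x62=98: acc |= 98<<7 -> acc=12599 shift=14 [end]
Varint 3: bytes[6:8] = B7 62 -> value 12599 (2 byte(s))
  byte[8]=0x7D cont=0 payload=0x7D=125: acc |= 125<<0 -> acc=125 shift=7 [end]
Varint 4: bytes[8:9] = 7D -> value 125 (1 byte(s))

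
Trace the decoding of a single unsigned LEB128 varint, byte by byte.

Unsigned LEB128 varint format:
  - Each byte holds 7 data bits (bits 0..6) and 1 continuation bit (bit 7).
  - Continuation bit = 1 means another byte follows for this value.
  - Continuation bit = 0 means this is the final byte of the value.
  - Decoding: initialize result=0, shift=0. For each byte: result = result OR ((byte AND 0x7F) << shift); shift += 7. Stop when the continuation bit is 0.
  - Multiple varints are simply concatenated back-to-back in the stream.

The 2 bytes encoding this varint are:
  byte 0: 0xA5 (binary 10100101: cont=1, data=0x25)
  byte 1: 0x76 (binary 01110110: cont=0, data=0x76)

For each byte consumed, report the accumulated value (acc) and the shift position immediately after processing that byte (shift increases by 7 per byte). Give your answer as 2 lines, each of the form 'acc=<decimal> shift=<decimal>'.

Answer: acc=37 shift=7
acc=15141 shift=14

Derivation:
byte 0=0xA5: payload=0x25=37, contrib = 37<<0 = 37; acc -> 37, shift -> 7
byte 1=0x76: payload=0x76=118, contrib = 118<<7 = 15104; acc -> 15141, shift -> 14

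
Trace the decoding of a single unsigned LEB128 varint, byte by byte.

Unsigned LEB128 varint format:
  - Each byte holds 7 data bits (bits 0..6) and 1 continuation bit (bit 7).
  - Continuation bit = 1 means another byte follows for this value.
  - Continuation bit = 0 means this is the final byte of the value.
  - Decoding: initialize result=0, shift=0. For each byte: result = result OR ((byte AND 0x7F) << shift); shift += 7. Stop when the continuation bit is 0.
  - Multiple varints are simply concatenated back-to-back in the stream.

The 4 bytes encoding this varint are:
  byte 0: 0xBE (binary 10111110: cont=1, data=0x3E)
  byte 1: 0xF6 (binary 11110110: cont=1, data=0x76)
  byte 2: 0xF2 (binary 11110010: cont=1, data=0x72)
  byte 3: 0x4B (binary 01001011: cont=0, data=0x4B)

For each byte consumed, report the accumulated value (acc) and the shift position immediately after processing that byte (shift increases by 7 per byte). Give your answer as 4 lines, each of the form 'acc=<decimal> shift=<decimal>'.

byte 0=0xBE: payload=0x3E=62, contrib = 62<<0 = 62; acc -> 62, shift -> 7
byte 1=0xF6: payload=0x76=118, contrib = 118<<7 = 15104; acc -> 15166, shift -> 14
byte 2=0xF2: payload=0x72=114, contrib = 114<<14 = 1867776; acc -> 1882942, shift -> 21
byte 3=0x4B: payload=0x4B=75, contrib = 75<<21 = 157286400; acc -> 159169342, shift -> 28

Answer: acc=62 shift=7
acc=15166 shift=14
acc=1882942 shift=21
acc=159169342 shift=28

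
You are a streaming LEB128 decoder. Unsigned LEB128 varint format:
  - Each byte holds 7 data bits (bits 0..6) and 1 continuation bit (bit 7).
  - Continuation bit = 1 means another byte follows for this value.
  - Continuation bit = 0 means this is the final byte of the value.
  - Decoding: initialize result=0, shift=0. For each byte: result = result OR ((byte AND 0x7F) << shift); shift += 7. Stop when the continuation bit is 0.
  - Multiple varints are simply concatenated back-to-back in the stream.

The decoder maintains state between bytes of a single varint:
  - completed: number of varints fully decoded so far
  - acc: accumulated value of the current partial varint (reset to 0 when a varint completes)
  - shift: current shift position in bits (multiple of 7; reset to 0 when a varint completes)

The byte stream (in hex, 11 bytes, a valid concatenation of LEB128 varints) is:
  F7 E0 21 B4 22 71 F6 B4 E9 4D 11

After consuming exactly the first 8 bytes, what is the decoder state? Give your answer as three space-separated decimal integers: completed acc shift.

byte[0]=0xF7 cont=1 payload=0x77: acc |= 119<<0 -> completed=0 acc=119 shift=7
byte[1]=0xE0 cont=1 payload=0x60: acc |= 96<<7 -> completed=0 acc=12407 shift=14
byte[2]=0x21 cont=0 payload=0x21: varint #1 complete (value=553079); reset -> completed=1 acc=0 shift=0
byte[3]=0xB4 cont=1 payload=0x34: acc |= 52<<0 -> completed=1 acc=52 shift=7
byte[4]=0x22 cont=0 payload=0x22: varint #2 complete (value=4404); reset -> completed=2 acc=0 shift=0
byte[5]=0x71 cont=0 payload=0x71: varint #3 complete (value=113); reset -> completed=3 acc=0 shift=0
byte[6]=0xF6 cont=1 payload=0x76: acc |= 118<<0 -> completed=3 acc=118 shift=7
byte[7]=0xB4 cont=1 payload=0x34: acc |= 52<<7 -> completed=3 acc=6774 shift=14

Answer: 3 6774 14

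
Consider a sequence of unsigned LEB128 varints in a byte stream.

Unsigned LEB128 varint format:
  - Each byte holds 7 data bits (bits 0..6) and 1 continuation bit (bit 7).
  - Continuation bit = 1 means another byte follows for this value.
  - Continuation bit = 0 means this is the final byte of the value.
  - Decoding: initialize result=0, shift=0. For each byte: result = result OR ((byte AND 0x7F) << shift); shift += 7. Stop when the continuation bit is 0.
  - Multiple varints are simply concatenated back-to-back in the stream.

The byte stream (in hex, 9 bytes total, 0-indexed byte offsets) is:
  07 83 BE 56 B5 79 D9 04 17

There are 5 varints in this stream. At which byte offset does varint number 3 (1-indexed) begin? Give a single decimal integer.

  byte[0]=0x07 cont=0 payload=0x07=7: acc |= 7<<0 -> acc=7 shift=7 [end]
Varint 1: bytes[0:1] = 07 -> value 7 (1 byte(s))
  byte[1]=0x83 cont=1 payload=0x03=3: acc |= 3<<0 -> acc=3 shift=7
  byte[2]=0xBE cont=1 payload=0x3E=62: acc |= 62<<7 -> acc=7939 shift=14
  byte[3]=0x56 cont=0 payload=0x56=86: acc |= 86<<14 -> acc=1416963 shift=21 [end]
Varint 2: bytes[1:4] = 83 BE 56 -> value 1416963 (3 byte(s))
  byte[4]=0xB5 cont=1 payload=0x35=53: acc |= 53<<0 -> acc=53 shift=7
  byte[5]=0x79 cont=0 payload=0x79=121: acc |= 121<<7 -> acc=15541 shift=14 [end]
Varint 3: bytes[4:6] = B5 79 -> value 15541 (2 byte(s))
  byte[6]=0xD9 cont=1 payload=0x59=89: acc |= 89<<0 -> acc=89 shift=7
  byte[7]=0x04 cont=0 payload=0x04=4: acc |= 4<<7 -> acc=601 shift=14 [end]
Varint 4: bytes[6:8] = D9 04 -> value 601 (2 byte(s))
  byte[8]=0x17 cont=0 payload=0x17=23: acc |= 23<<0 -> acc=23 shift=7 [end]
Varint 5: bytes[8:9] = 17 -> value 23 (1 byte(s))

Answer: 4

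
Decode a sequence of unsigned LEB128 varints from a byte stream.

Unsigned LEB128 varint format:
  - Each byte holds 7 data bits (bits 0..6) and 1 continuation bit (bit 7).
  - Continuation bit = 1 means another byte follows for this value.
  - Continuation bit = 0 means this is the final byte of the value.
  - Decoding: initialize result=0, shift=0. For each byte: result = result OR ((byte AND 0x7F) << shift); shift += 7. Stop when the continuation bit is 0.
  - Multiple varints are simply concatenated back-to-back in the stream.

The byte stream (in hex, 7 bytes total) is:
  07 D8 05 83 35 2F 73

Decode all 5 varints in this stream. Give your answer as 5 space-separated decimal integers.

Answer: 7 728 6787 47 115

Derivation:
  byte[0]=0x07 cont=0 payload=0x07=7: acc |= 7<<0 -> acc=7 shift=7 [end]
Varint 1: bytes[0:1] = 07 -> value 7 (1 byte(s))
  byte[1]=0xD8 cont=1 payload=0x58=88: acc |= 88<<0 -> acc=88 shift=7
  byte[2]=0x05 cont=0 payload=0x05=5: acc |= 5<<7 -> acc=728 shift=14 [end]
Varint 2: bytes[1:3] = D8 05 -> value 728 (2 byte(s))
  byte[3]=0x83 cont=1 payload=0x03=3: acc |= 3<<0 -> acc=3 shift=7
  byte[4]=0x35 cont=0 payload=0x35=53: acc |= 53<<7 -> acc=6787 shift=14 [end]
Varint 3: bytes[3:5] = 83 35 -> value 6787 (2 byte(s))
  byte[5]=0x2F cont=0 payload=0x2F=47: acc |= 47<<0 -> acc=47 shift=7 [end]
Varint 4: bytes[5:6] = 2F -> value 47 (1 byte(s))
  byte[6]=0x73 cont=0 payload=0x73=115: acc |= 115<<0 -> acc=115 shift=7 [end]
Varint 5: bytes[6:7] = 73 -> value 115 (1 byte(s))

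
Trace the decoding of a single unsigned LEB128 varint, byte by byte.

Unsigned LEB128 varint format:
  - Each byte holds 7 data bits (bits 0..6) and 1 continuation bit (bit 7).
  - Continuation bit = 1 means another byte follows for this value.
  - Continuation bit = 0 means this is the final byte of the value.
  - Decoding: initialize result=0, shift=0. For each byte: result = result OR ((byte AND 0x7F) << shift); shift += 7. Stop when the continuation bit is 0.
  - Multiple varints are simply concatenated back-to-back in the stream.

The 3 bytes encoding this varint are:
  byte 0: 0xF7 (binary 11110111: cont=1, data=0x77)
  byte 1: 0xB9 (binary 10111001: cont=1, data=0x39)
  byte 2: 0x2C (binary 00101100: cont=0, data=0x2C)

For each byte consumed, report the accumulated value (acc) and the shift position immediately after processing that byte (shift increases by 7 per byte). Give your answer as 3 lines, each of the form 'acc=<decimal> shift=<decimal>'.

byte 0=0xF7: payload=0x77=119, contrib = 119<<0 = 119; acc -> 119, shift -> 7
byte 1=0xB9: payload=0x39=57, contrib = 57<<7 = 7296; acc -> 7415, shift -> 14
byte 2=0x2C: payload=0x2C=44, contrib = 44<<14 = 720896; acc -> 728311, shift -> 21

Answer: acc=119 shift=7
acc=7415 shift=14
acc=728311 shift=21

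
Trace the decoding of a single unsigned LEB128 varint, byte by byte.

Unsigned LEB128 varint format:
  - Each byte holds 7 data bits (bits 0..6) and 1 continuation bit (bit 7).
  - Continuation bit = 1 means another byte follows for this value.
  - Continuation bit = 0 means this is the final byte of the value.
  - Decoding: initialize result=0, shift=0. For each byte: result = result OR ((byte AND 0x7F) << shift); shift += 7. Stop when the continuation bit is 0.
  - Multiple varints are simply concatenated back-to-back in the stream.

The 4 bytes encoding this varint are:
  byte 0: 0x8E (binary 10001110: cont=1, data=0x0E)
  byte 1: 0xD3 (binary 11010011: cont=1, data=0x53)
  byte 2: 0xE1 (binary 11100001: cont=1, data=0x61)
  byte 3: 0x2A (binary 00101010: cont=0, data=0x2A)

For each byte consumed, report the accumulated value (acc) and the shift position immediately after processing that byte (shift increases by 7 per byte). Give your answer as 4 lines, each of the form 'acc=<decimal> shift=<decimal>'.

byte 0=0x8E: payload=0x0E=14, contrib = 14<<0 = 14; acc -> 14, shift -> 7
byte 1=0xD3: payload=0x53=83, contrib = 83<<7 = 10624; acc -> 10638, shift -> 14
byte 2=0xE1: payload=0x61=97, contrib = 97<<14 = 1589248; acc -> 1599886, shift -> 21
byte 3=0x2A: payload=0x2A=42, contrib = 42<<21 = 88080384; acc -> 89680270, shift -> 28

Answer: acc=14 shift=7
acc=10638 shift=14
acc=1599886 shift=21
acc=89680270 shift=28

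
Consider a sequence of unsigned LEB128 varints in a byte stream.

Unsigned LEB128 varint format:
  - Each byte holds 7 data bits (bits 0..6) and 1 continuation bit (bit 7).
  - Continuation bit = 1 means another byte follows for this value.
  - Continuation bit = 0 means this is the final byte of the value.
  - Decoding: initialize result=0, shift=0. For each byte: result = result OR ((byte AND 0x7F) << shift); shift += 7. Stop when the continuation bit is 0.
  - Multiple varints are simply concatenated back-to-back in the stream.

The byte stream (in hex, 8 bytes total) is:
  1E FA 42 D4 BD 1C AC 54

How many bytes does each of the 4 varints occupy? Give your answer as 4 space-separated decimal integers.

  byte[0]=0x1E cont=0 payload=0x1E=30: acc |= 30<<0 -> acc=30 shift=7 [end]
Varint 1: bytes[0:1] = 1E -> value 30 (1 byte(s))
  byte[1]=0xFA cont=1 payload=0x7A=122: acc |= 122<<0 -> acc=122 shift=7
  byte[2]=0x42 cont=0 payload=0x42=66: acc |= 66<<7 -> acc=8570 shift=14 [end]
Varint 2: bytes[1:3] = FA 42 -> value 8570 (2 byte(s))
  byte[3]=0xD4 cont=1 payload=0x54=84: acc |= 84<<0 -> acc=84 shift=7
  byte[4]=0xBD cont=1 payload=0x3D=61: acc |= 61<<7 -> acc=7892 shift=14
  byte[5]=0x1C cont=0 payload=0x1C=28: acc |= 28<<14 -> acc=466644 shift=21 [end]
Varint 3: bytes[3:6] = D4 BD 1C -> value 466644 (3 byte(s))
  byte[6]=0xAC cont=1 payload=0x2C=44: acc |= 44<<0 -> acc=44 shift=7
  byte[7]=0x54 cont=0 payload=0x54=84: acc |= 84<<7 -> acc=10796 shift=14 [end]
Varint 4: bytes[6:8] = AC 54 -> value 10796 (2 byte(s))

Answer: 1 2 3 2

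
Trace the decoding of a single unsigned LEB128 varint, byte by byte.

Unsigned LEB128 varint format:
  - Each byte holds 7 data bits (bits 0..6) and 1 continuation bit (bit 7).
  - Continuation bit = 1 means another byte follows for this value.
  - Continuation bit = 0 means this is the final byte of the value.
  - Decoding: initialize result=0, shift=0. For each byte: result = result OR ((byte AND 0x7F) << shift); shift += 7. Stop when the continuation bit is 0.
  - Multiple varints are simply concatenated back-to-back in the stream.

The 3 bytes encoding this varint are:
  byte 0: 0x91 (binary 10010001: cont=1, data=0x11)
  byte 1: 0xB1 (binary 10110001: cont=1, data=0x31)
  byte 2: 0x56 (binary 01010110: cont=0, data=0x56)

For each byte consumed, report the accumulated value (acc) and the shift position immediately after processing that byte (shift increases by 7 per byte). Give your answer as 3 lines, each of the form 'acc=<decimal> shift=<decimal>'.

Answer: acc=17 shift=7
acc=6289 shift=14
acc=1415313 shift=21

Derivation:
byte 0=0x91: payload=0x11=17, contrib = 17<<0 = 17; acc -> 17, shift -> 7
byte 1=0xB1: payload=0x31=49, contrib = 49<<7 = 6272; acc -> 6289, shift -> 14
byte 2=0x56: payload=0x56=86, contrib = 86<<14 = 1409024; acc -> 1415313, shift -> 21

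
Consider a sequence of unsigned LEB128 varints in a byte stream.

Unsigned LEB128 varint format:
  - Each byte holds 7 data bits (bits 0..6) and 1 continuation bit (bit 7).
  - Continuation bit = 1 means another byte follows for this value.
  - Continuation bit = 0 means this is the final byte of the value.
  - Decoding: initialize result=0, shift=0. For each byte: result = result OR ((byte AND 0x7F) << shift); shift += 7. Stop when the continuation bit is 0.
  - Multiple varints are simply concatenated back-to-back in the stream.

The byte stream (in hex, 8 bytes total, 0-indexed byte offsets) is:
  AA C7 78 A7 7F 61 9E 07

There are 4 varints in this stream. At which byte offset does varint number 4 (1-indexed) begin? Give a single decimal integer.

Answer: 6

Derivation:
  byte[0]=0xAA cont=1 payload=0x2A=42: acc |= 42<<0 -> acc=42 shift=7
  byte[1]=0xC7 cont=1 payload=0x47=71: acc |= 71<<7 -> acc=9130 shift=14
  byte[2]=0x78 cont=0 payload=0x78=120: acc |= 120<<14 -> acc=1975210 shift=21 [end]
Varint 1: bytes[0:3] = AA C7 78 -> value 1975210 (3 byte(s))
  byte[3]=0xA7 cont=1 payload=0x27=39: acc |= 39<<0 -> acc=39 shift=7
  byte[4]=0x7F cont=0 payload=0x7F=127: acc |= 127<<7 -> acc=16295 shift=14 [end]
Varint 2: bytes[3:5] = A7 7F -> value 16295 (2 byte(s))
  byte[5]=0x61 cont=0 payload=0x61=97: acc |= 97<<0 -> acc=97 shift=7 [end]
Varint 3: bytes[5:6] = 61 -> value 97 (1 byte(s))
  byte[6]=0x9E cont=1 payload=0x1E=30: acc |= 30<<0 -> acc=30 shift=7
  byte[7]=0x07 cont=0 payload=0x07=7: acc |= 7<<7 -> acc=926 shift=14 [end]
Varint 4: bytes[6:8] = 9E 07 -> value 926 (2 byte(s))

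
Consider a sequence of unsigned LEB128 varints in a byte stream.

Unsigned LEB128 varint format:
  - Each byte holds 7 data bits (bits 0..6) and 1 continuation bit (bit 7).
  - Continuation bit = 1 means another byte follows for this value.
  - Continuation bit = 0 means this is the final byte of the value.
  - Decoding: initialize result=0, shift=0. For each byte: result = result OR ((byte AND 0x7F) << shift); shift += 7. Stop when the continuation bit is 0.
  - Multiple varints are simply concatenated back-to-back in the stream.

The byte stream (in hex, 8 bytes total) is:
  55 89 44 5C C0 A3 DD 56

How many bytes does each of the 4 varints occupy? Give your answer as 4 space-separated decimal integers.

Answer: 1 2 1 4

Derivation:
  byte[0]=0x55 cont=0 payload=0x55=85: acc |= 85<<0 -> acc=85 shift=7 [end]
Varint 1: bytes[0:1] = 55 -> value 85 (1 byte(s))
  byte[1]=0x89 cont=1 payload=0x09=9: acc |= 9<<0 -> acc=9 shift=7
  byte[2]=0x44 cont=0 payload=0x44=68: acc |= 68<<7 -> acc=8713 shift=14 [end]
Varint 2: bytes[1:3] = 89 44 -> value 8713 (2 byte(s))
  byte[3]=0x5C cont=0 payload=0x5C=92: acc |= 92<<0 -> acc=92 shift=7 [end]
Varint 3: bytes[3:4] = 5C -> value 92 (1 byte(s))
  byte[4]=0xC0 cont=1 payload=0x40=64: acc |= 64<<0 -> acc=64 shift=7
  byte[5]=0xA3 cont=1 payload=0x23=35: acc |= 35<<7 -> acc=4544 shift=14
  byte[6]=0xDD cont=1 payload=0x5D=93: acc |= 93<<14 -> acc=1528256 shift=21
  byte[7]=0x56 cont=0 payload=0x56=86: acc |= 86<<21 -> acc=181883328 shift=28 [end]
Varint 4: bytes[4:8] = C0 A3 DD 56 -> value 181883328 (4 byte(s))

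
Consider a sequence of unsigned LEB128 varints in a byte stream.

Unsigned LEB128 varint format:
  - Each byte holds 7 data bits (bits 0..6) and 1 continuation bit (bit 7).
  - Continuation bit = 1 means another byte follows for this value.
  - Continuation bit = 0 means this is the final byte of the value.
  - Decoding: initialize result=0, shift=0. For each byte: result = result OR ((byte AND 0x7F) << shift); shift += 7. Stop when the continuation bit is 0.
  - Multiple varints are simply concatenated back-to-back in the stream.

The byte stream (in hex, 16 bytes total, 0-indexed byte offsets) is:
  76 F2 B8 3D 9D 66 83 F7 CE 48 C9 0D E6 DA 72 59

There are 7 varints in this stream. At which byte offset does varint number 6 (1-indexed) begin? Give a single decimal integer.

  byte[0]=0x76 cont=0 payload=0x76=118: acc |= 118<<0 -> acc=118 shift=7 [end]
Varint 1: bytes[0:1] = 76 -> value 118 (1 byte(s))
  byte[1]=0xF2 cont=1 payload=0x72=114: acc |= 114<<0 -> acc=114 shift=7
  byte[2]=0xB8 cont=1 payload=0x38=56: acc |= 56<<7 -> acc=7282 shift=14
  byte[3]=0x3D cont=0 payload=0x3D=61: acc |= 61<<14 -> acc=1006706 shift=21 [end]
Varint 2: bytes[1:4] = F2 B8 3D -> value 1006706 (3 byte(s))
  byte[4]=0x9D cont=1 payload=0x1D=29: acc |= 29<<0 -> acc=29 shift=7
  byte[5]=0x66 cont=0 payload=0x66=102: acc |= 102<<7 -> acc=13085 shift=14 [end]
Varint 3: bytes[4:6] = 9D 66 -> value 13085 (2 byte(s))
  byte[6]=0x83 cont=1 payload=0x03=3: acc |= 3<<0 -> acc=3 shift=7
  byte[7]=0xF7 cont=1 payload=0x77=119: acc |= 119<<7 -> acc=15235 shift=14
  byte[8]=0xCE cont=1 payload=0x4E=78: acc |= 78<<14 -> acc=1293187 shift=21
  byte[9]=0x48 cont=0 payload=0x48=72: acc |= 72<<21 -> acc=152288131 shift=28 [end]
Varint 4: bytes[6:10] = 83 F7 CE 48 -> value 152288131 (4 byte(s))
  byte[10]=0xC9 cont=1 payload=0x49=73: acc |= 73<<0 -> acc=73 shift=7
  byte[11]=0x0D cont=0 payload=0x0D=13: acc |= 13<<7 -> acc=1737 shift=14 [end]
Varint 5: bytes[10:12] = C9 0D -> value 1737 (2 byte(s))
  byte[12]=0xE6 cont=1 payload=0x66=102: acc |= 102<<0 -> acc=102 shift=7
  byte[13]=0xDA cont=1 payload=0x5A=90: acc |= 90<<7 -> acc=11622 shift=14
  byte[14]=0x72 cont=0 payload=0x72=114: acc |= 114<<14 -> acc=1879398 shift=21 [end]
Varint 6: bytes[12:15] = E6 DA 72 -> value 1879398 (3 byte(s))
  byte[15]=0x59 cont=0 payload=0x59=89: acc |= 89<<0 -> acc=89 shift=7 [end]
Varint 7: bytes[15:16] = 59 -> value 89 (1 byte(s))

Answer: 12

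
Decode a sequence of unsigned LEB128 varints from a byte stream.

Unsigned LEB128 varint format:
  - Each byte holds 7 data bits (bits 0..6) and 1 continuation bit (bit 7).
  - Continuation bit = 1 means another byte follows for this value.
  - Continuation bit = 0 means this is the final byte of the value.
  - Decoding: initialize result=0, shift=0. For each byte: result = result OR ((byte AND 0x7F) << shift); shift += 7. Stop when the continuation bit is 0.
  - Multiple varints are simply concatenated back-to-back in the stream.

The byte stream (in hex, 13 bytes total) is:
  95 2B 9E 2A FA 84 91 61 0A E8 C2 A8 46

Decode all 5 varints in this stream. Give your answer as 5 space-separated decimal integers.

Answer: 5525 5406 203702906 10 147464552

Derivation:
  byte[0]=0x95 cont=1 payload=0x15=21: acc |= 21<<0 -> acc=21 shift=7
  byte[1]=0x2B cont=0 payload=0x2B=43: acc |= 43<<7 -> acc=5525 shift=14 [end]
Varint 1: bytes[0:2] = 95 2B -> value 5525 (2 byte(s))
  byte[2]=0x9E cont=1 payload=0x1E=30: acc |= 30<<0 -> acc=30 shift=7
  byte[3]=0x2A cont=0 payload=0x2A=42: acc |= 42<<7 -> acc=5406 shift=14 [end]
Varint 2: bytes[2:4] = 9E 2A -> value 5406 (2 byte(s))
  byte[4]=0xFA cont=1 payload=0x7A=122: acc |= 122<<0 -> acc=122 shift=7
  byte[5]=0x84 cont=1 payload=0x04=4: acc |= 4<<7 -> acc=634 shift=14
  byte[6]=0x91 cont=1 payload=0x11=17: acc |= 17<<14 -> acc=279162 shift=21
  byte[7]=0x61 cont=0 payload=0x61=97: acc |= 97<<21 -> acc=203702906 shift=28 [end]
Varint 3: bytes[4:8] = FA 84 91 61 -> value 203702906 (4 byte(s))
  byte[8]=0x0A cont=0 payload=0x0A=10: acc |= 10<<0 -> acc=10 shift=7 [end]
Varint 4: bytes[8:9] = 0A -> value 10 (1 byte(s))
  byte[9]=0xE8 cont=1 payload=0x68=104: acc |= 104<<0 -> acc=104 shift=7
  byte[10]=0xC2 cont=1 payload=0x42=66: acc |= 66<<7 -> acc=8552 shift=14
  byte[11]=0xA8 cont=1 payload=0x28=40: acc |= 40<<14 -> acc=663912 shift=21
  byte[12]=0x46 cont=0 payload=0x46=70: acc |= 70<<21 -> acc=147464552 shift=28 [end]
Varint 5: bytes[9:13] = E8 C2 A8 46 -> value 147464552 (4 byte(s))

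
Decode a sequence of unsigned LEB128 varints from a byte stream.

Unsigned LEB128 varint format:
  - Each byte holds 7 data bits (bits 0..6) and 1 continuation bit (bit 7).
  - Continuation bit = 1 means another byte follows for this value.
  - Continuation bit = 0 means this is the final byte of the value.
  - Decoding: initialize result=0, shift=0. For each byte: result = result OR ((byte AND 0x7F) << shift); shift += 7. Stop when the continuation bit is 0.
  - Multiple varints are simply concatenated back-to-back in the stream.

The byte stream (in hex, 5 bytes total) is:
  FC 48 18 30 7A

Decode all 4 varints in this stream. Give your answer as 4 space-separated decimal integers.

Answer: 9340 24 48 122

Derivation:
  byte[0]=0xFC cont=1 payload=0x7C=124: acc |= 124<<0 -> acc=124 shift=7
  byte[1]=0x48 cont=0 payload=0x48=72: acc |= 72<<7 -> acc=9340 shift=14 [end]
Varint 1: bytes[0:2] = FC 48 -> value 9340 (2 byte(s))
  byte[2]=0x18 cont=0 payload=0x18=24: acc |= 24<<0 -> acc=24 shift=7 [end]
Varint 2: bytes[2:3] = 18 -> value 24 (1 byte(s))
  byte[3]=0x30 cont=0 payload=0x30=48: acc |= 48<<0 -> acc=48 shift=7 [end]
Varint 3: bytes[3:4] = 30 -> value 48 (1 byte(s))
  byte[4]=0x7A cont=0 payload=0x7A=122: acc |= 122<<0 -> acc=122 shift=7 [end]
Varint 4: bytes[4:5] = 7A -> value 122 (1 byte(s))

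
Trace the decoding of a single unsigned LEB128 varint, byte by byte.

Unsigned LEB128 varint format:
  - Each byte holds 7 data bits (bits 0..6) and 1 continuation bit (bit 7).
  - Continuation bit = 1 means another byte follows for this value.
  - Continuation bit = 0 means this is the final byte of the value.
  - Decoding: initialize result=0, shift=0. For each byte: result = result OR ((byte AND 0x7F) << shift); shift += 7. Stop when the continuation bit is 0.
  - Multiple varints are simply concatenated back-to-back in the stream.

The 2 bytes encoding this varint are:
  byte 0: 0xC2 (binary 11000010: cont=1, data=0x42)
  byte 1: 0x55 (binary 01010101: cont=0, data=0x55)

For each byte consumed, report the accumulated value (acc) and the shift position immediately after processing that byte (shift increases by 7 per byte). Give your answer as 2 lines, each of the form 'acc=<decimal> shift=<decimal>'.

byte 0=0xC2: payload=0x42=66, contrib = 66<<0 = 66; acc -> 66, shift -> 7
byte 1=0x55: payload=0x55=85, contrib = 85<<7 = 10880; acc -> 10946, shift -> 14

Answer: acc=66 shift=7
acc=10946 shift=14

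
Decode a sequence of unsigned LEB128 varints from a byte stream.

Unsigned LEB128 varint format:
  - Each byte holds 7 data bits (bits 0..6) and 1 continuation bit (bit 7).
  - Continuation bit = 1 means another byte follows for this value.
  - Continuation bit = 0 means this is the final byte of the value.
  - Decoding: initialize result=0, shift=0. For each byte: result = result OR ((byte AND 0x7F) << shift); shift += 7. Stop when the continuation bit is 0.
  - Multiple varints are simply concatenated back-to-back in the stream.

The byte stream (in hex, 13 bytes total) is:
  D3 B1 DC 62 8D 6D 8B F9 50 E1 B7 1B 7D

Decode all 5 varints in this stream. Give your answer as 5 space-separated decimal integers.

  byte[0]=0xD3 cont=1 payload=0x53=83: acc |= 83<<0 -> acc=83 shift=7
  byte[1]=0xB1 cont=1 payload=0x31=49: acc |= 49<<7 -> acc=6355 shift=14
  byte[2]=0xDC cont=1 payload=0x5C=92: acc |= 92<<14 -> acc=1513683 shift=21
  byte[3]=0x62 cont=0 payload=0x62=98: acc |= 98<<21 -> acc=207034579 shift=28 [end]
Varint 1: bytes[0:4] = D3 B1 DC 62 -> value 207034579 (4 byte(s))
  byte[4]=0x8D cont=1 payload=0x0D=13: acc |= 13<<0 -> acc=13 shift=7
  byte[5]=0x6D cont=0 payload=0x6D=109: acc |= 109<<7 -> acc=13965 shift=14 [end]
Varint 2: bytes[4:6] = 8D 6D -> value 13965 (2 byte(s))
  byte[6]=0x8B cont=1 payload=0x0B=11: acc |= 11<<0 -> acc=11 shift=7
  byte[7]=0xF9 cont=1 payload=0x79=121: acc |= 121<<7 -> acc=15499 shift=14
  byte[8]=0x50 cont=0 payload=0x50=80: acc |= 80<<14 -> acc=1326219 shift=21 [end]
Varint 3: bytes[6:9] = 8B F9 50 -> value 1326219 (3 byte(s))
  byte[9]=0xE1 cont=1 payload=0x61=97: acc |= 97<<0 -> acc=97 shift=7
  byte[10]=0xB7 cont=1 payload=0x37=55: acc |= 55<<7 -> acc=7137 shift=14
  byte[11]=0x1B cont=0 payload=0x1B=27: acc |= 27<<14 -> acc=449505 shift=21 [end]
Varint 4: bytes[9:12] = E1 B7 1B -> value 449505 (3 byte(s))
  byte[12]=0x7D cont=0 payload=0x7D=125: acc |= 125<<0 -> acc=125 shift=7 [end]
Varint 5: bytes[12:13] = 7D -> value 125 (1 byte(s))

Answer: 207034579 13965 1326219 449505 125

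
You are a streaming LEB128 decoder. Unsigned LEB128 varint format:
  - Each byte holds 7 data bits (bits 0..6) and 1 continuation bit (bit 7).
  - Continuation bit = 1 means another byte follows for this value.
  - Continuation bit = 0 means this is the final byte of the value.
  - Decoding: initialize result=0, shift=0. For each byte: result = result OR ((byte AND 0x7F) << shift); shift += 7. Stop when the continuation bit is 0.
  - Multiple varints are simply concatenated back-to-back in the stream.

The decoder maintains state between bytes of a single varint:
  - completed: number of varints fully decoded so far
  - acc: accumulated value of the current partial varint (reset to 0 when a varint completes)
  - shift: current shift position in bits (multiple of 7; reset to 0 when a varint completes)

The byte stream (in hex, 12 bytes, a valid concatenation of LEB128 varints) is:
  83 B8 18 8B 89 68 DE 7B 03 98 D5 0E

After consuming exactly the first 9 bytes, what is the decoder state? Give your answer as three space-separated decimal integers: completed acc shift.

Answer: 4 0 0

Derivation:
byte[0]=0x83 cont=1 payload=0x03: acc |= 3<<0 -> completed=0 acc=3 shift=7
byte[1]=0xB8 cont=1 payload=0x38: acc |= 56<<7 -> completed=0 acc=7171 shift=14
byte[2]=0x18 cont=0 payload=0x18: varint #1 complete (value=400387); reset -> completed=1 acc=0 shift=0
byte[3]=0x8B cont=1 payload=0x0B: acc |= 11<<0 -> completed=1 acc=11 shift=7
byte[4]=0x89 cont=1 payload=0x09: acc |= 9<<7 -> completed=1 acc=1163 shift=14
byte[5]=0x68 cont=0 payload=0x68: varint #2 complete (value=1705099); reset -> completed=2 acc=0 shift=0
byte[6]=0xDE cont=1 payload=0x5E: acc |= 94<<0 -> completed=2 acc=94 shift=7
byte[7]=0x7B cont=0 payload=0x7B: varint #3 complete (value=15838); reset -> completed=3 acc=0 shift=0
byte[8]=0x03 cont=0 payload=0x03: varint #4 complete (value=3); reset -> completed=4 acc=0 shift=0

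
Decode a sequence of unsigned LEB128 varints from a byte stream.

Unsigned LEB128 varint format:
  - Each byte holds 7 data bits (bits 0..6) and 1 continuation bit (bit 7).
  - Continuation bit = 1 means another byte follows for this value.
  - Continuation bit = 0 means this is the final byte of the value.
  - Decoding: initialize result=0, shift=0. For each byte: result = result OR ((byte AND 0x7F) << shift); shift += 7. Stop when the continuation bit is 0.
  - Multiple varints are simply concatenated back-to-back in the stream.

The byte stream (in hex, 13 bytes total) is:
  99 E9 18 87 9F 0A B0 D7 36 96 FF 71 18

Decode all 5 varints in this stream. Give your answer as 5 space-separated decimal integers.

Answer: 406681 167815 895920 1867670 24

Derivation:
  byte[0]=0x99 cont=1 payload=0x19=25: acc |= 25<<0 -> acc=25 shift=7
  byte[1]=0xE9 cont=1 payload=0x69=105: acc |= 105<<7 -> acc=13465 shift=14
  byte[2]=0x18 cont=0 payload=0x18=24: acc |= 24<<14 -> acc=406681 shift=21 [end]
Varint 1: bytes[0:3] = 99 E9 18 -> value 406681 (3 byte(s))
  byte[3]=0x87 cont=1 payload=0x07=7: acc |= 7<<0 -> acc=7 shift=7
  byte[4]=0x9F cont=1 payload=0x1F=31: acc |= 31<<7 -> acc=3975 shift=14
  byte[5]=0x0A cont=0 payload=0x0A=10: acc |= 10<<14 -> acc=167815 shift=21 [end]
Varint 2: bytes[3:6] = 87 9F 0A -> value 167815 (3 byte(s))
  byte[6]=0xB0 cont=1 payload=0x30=48: acc |= 48<<0 -> acc=48 shift=7
  byte[7]=0xD7 cont=1 payload=0x57=87: acc |= 87<<7 -> acc=11184 shift=14
  byte[8]=0x36 cont=0 payload=0x36=54: acc |= 54<<14 -> acc=895920 shift=21 [end]
Varint 3: bytes[6:9] = B0 D7 36 -> value 895920 (3 byte(s))
  byte[9]=0x96 cont=1 payload=0x16=22: acc |= 22<<0 -> acc=22 shift=7
  byte[10]=0xFF cont=1 payload=0x7F=127: acc |= 127<<7 -> acc=16278 shift=14
  byte[11]=0x71 cont=0 payload=0x71=113: acc |= 113<<14 -> acc=1867670 shift=21 [end]
Varint 4: bytes[9:12] = 96 FF 71 -> value 1867670 (3 byte(s))
  byte[12]=0x18 cont=0 payload=0x18=24: acc |= 24<<0 -> acc=24 shift=7 [end]
Varint 5: bytes[12:13] = 18 -> value 24 (1 byte(s))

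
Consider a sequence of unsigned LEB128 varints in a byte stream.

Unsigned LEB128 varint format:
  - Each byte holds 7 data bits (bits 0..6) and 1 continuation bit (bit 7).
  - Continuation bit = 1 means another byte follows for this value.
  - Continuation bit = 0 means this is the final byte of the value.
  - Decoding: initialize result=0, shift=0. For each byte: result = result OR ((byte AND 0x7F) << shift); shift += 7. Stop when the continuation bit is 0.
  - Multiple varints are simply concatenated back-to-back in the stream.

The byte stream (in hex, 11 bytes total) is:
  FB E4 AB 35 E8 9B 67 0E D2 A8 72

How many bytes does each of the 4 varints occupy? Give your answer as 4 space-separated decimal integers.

Answer: 4 3 1 3

Derivation:
  byte[0]=0xFB cont=1 payload=0x7B=123: acc |= 123<<0 -> acc=123 shift=7
  byte[1]=0xE4 cont=1 payload=0x64=100: acc |= 100<<7 -> acc=12923 shift=14
  byte[2]=0xAB cont=1 payload=0x2B=43: acc |= 43<<14 -> acc=717435 shift=21
  byte[3]=0x35 cont=0 payload=0x35=53: acc |= 53<<21 -> acc=111866491 shift=28 [end]
Varint 1: bytes[0:4] = FB E4 AB 35 -> value 111866491 (4 byte(s))
  byte[4]=0xE8 cont=1 payload=0x68=104: acc |= 104<<0 -> acc=104 shift=7
  byte[5]=0x9B cont=1 payload=0x1B=27: acc |= 27<<7 -> acc=3560 shift=14
  byte[6]=0x67 cont=0 payload=0x67=103: acc |= 103<<14 -> acc=1691112 shift=21 [end]
Varint 2: bytes[4:7] = E8 9B 67 -> value 1691112 (3 byte(s))
  byte[7]=0x0E cont=0 payload=0x0E=14: acc |= 14<<0 -> acc=14 shift=7 [end]
Varint 3: bytes[7:8] = 0E -> value 14 (1 byte(s))
  byte[8]=0xD2 cont=1 payload=0x52=82: acc |= 82<<0 -> acc=82 shift=7
  byte[9]=0xA8 cont=1 payload=0x28=40: acc |= 40<<7 -> acc=5202 shift=14
  byte[10]=0x72 cont=0 payload=0x72=114: acc |= 114<<14 -> acc=1872978 shift=21 [end]
Varint 4: bytes[8:11] = D2 A8 72 -> value 1872978 (3 byte(s))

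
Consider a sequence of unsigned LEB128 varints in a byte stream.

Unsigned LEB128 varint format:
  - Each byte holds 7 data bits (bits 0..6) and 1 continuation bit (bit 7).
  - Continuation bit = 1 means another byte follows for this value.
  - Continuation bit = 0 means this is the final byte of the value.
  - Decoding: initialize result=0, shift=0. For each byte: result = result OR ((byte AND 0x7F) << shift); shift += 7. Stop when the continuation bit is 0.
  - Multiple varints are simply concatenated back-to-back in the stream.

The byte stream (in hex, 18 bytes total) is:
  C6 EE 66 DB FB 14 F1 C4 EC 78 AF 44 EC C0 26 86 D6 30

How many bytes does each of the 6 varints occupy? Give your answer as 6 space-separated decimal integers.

Answer: 3 3 4 2 3 3

Derivation:
  byte[0]=0xC6 cont=1 payload=0x46=70: acc |= 70<<0 -> acc=70 shift=7
  byte[1]=0xEE cont=1 payload=0x6E=110: acc |= 110<<7 -> acc=14150 shift=14
  byte[2]=0x66 cont=0 payload=0x66=102: acc |= 102<<14 -> acc=1685318 shift=21 [end]
Varint 1: bytes[0:3] = C6 EE 66 -> value 1685318 (3 byte(s))
  byte[3]=0xDB cont=1 payload=0x5B=91: acc |= 91<<0 -> acc=91 shift=7
  byte[4]=0xFB cont=1 payload=0x7B=123: acc |= 123<<7 -> acc=15835 shift=14
  byte[5]=0x14 cont=0 payload=0x14=20: acc |= 20<<14 -> acc=343515 shift=21 [end]
Varint 2: bytes[3:6] = DB FB 14 -> value 343515 (3 byte(s))
  byte[6]=0xF1 cont=1 payload=0x71=113: acc |= 113<<0 -> acc=113 shift=7
  byte[7]=0xC4 cont=1 payload=0x44=68: acc |= 68<<7 -> acc=8817 shift=14
  byte[8]=0xEC cont=1 payload=0x6C=108: acc |= 108<<14 -> acc=1778289 shift=21
  byte[9]=0x78 cont=0 payload=0x78=120: acc |= 120<<21 -> acc=253436529 shift=28 [end]
Varint 3: bytes[6:10] = F1 C4 EC 78 -> value 253436529 (4 byte(s))
  byte[10]=0xAF cont=1 payload=0x2F=47: acc |= 47<<0 -> acc=47 shift=7
  byte[11]=0x44 cont=0 payload=0x44=68: acc |= 68<<7 -> acc=8751 shift=14 [end]
Varint 4: bytes[10:12] = AF 44 -> value 8751 (2 byte(s))
  byte[12]=0xEC cont=1 payload=0x6C=108: acc |= 108<<0 -> acc=108 shift=7
  byte[13]=0xC0 cont=1 payload=0x40=64: acc |= 64<<7 -> acc=8300 shift=14
  byte[14]=0x26 cont=0 payload=0x26=38: acc |= 38<<14 -> acc=630892 shift=21 [end]
Varint 5: bytes[12:15] = EC C0 26 -> value 630892 (3 byte(s))
  byte[15]=0x86 cont=1 payload=0x06=6: acc |= 6<<0 -> acc=6 shift=7
  byte[16]=0xD6 cont=1 payload=0x56=86: acc |= 86<<7 -> acc=11014 shift=14
  byte[17]=0x30 cont=0 payload=0x30=48: acc |= 48<<14 -> acc=797446 shift=21 [end]
Varint 6: bytes[15:18] = 86 D6 30 -> value 797446 (3 byte(s))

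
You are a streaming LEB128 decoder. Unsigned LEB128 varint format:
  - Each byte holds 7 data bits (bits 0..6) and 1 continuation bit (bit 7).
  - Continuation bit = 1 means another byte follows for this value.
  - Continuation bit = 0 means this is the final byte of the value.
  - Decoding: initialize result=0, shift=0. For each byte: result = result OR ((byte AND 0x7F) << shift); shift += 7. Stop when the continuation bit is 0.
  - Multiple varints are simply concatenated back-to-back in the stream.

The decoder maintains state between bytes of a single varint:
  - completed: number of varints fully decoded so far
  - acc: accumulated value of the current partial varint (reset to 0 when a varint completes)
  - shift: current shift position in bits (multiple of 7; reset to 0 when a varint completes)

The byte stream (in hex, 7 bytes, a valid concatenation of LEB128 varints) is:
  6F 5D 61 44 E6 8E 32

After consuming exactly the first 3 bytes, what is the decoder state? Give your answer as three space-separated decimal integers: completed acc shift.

Answer: 3 0 0

Derivation:
byte[0]=0x6F cont=0 payload=0x6F: varint #1 complete (value=111); reset -> completed=1 acc=0 shift=0
byte[1]=0x5D cont=0 payload=0x5D: varint #2 complete (value=93); reset -> completed=2 acc=0 shift=0
byte[2]=0x61 cont=0 payload=0x61: varint #3 complete (value=97); reset -> completed=3 acc=0 shift=0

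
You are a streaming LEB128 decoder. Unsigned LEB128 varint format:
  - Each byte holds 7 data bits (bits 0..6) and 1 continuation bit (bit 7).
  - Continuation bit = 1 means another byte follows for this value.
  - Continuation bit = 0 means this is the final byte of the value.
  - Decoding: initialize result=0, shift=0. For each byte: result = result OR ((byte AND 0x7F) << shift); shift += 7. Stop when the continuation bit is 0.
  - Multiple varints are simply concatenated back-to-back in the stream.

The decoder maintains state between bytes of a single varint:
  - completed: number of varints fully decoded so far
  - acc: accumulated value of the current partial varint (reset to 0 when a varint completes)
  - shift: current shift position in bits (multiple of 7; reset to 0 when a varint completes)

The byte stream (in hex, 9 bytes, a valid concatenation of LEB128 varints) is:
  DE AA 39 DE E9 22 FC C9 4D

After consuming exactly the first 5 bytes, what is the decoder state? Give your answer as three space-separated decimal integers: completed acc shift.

Answer: 1 13534 14

Derivation:
byte[0]=0xDE cont=1 payload=0x5E: acc |= 94<<0 -> completed=0 acc=94 shift=7
byte[1]=0xAA cont=1 payload=0x2A: acc |= 42<<7 -> completed=0 acc=5470 shift=14
byte[2]=0x39 cont=0 payload=0x39: varint #1 complete (value=939358); reset -> completed=1 acc=0 shift=0
byte[3]=0xDE cont=1 payload=0x5E: acc |= 94<<0 -> completed=1 acc=94 shift=7
byte[4]=0xE9 cont=1 payload=0x69: acc |= 105<<7 -> completed=1 acc=13534 shift=14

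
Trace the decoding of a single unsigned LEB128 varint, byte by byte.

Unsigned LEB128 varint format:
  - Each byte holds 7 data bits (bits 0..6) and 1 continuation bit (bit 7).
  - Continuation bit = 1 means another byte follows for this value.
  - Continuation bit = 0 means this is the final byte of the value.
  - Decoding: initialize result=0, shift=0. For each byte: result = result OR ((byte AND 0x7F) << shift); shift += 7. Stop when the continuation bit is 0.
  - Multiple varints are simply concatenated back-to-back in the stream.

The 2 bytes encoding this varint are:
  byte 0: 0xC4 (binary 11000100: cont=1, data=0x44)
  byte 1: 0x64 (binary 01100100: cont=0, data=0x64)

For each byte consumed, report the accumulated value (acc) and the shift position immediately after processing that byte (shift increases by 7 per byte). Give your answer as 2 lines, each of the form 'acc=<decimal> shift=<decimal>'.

Answer: acc=68 shift=7
acc=12868 shift=14

Derivation:
byte 0=0xC4: payload=0x44=68, contrib = 68<<0 = 68; acc -> 68, shift -> 7
byte 1=0x64: payload=0x64=100, contrib = 100<<7 = 12800; acc -> 12868, shift -> 14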